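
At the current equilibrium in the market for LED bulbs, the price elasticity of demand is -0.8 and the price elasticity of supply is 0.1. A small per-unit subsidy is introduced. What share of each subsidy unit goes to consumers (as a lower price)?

For a small subsidy around the equilibrium, the benefit split depends on the relative slopes, which at a point are proportional to the elasticities.
Buyer share = εs/(εs + |εd|) = 0.1/(0.1 + 0.8) = 1/9; seller share = |εd|/(εs + |εd|) = 8/9.

Consumer share = 1/9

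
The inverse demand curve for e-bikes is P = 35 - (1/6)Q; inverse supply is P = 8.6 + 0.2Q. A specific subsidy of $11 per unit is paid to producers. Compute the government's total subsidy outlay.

Government cost = $1122

Pre-subsidy: 35 - (1/6)Q = 8.6 + 0.2Q gives Q* = 72 and P* = 23.
With the subsidy, sellers receive Ps = Pb + 11 for each unit, where Pb is the price buyers pay.
On the curves, Pb = 35 - (1/6)Q and Ps = 8.6 + 0.2Q; the wedge Ps − Pb = 11 gives 8.6 + 0.2Q − (35 - (1/6)Q) = 11, so Q' = 102.
Then Pb = 35 − (1/6)·102 = 18 and Ps = 8.6 + 0.2·102 = 29.
Government outlay = subsidy × quantity = 11 × 102 = 1122.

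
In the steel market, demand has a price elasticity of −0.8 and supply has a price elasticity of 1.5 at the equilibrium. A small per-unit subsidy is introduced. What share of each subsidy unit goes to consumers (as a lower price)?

For a small subsidy around the equilibrium, the benefit split depends on the relative slopes, which at a point are proportional to the elasticities.
Buyer share = εs/(εs + |εd|) = 1.5/(1.5 + 0.8) = 15/23; seller share = |εd|/(εs + |εd|) = 8/23.

Consumer share = 15/23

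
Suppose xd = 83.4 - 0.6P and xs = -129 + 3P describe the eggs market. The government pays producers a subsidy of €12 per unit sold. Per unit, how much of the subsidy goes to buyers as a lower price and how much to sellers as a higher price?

Pre-subsidy: 83.4 - 0.6P = -129 + 3P gives P* = 59, x* = 48.
With the subsidy, sellers receive Ps = Pb + 12 for each unit, where Pb is the price buyers pay.
Supply in terms of Pb becomes xs = -129 + 3(Pb + 12) = -93 + 3Pb. Setting this equal to demand: 83.4 - 0.6Pb = -93 + 3Pb, so Pb = 49.
Sellers receive Ps = 49 + 12 = 61; x' = 83.4 − 0.6·49 = 54.
Buyers' price falls by P* − Pb = 59 − 49 = 10; sellers' price rises by Ps − P* = 61 − 59 = 2.

Buyers gain €10 per unit; sellers gain €2 per unit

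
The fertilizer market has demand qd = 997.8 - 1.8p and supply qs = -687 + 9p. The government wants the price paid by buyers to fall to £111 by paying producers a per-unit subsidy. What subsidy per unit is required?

At a buyer price of 111, quantity demanded is 997.8 − 1.8·111 = 798.
Sellers supply 798 only when they receive ps with -687 + 9·ps = 798, i.e. ps = 165.
s = ps − pb = 165 − 111 = 54.

Required subsidy s = £54 per unit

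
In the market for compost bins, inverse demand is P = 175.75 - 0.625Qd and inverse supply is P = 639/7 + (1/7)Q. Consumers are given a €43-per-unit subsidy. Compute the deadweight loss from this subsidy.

Deadweight loss = €1204

Pre-subsidy: 175.75 - 0.625Q = 639/7 + (1/7)Q gives Q* = 110 and P* = 107.
With the rebate, buyers effectively pay Pb = Ps − 43, where Ps is the price sellers receive.
On the curves, Pb = 175.75 - 0.625Q and Ps = 639/7 + (1/7)Q; the wedge Ps − Pb = 43 gives 639/7 + (1/7)Q − (175.75 - 0.625Q) = 43, so Q' = 166.
Then Pb = 175.75 − 0.625·166 = 72 and Ps = 639/7 + (1/7)·166 = 115.
The subsidy expands output by 166 − 110 = 56 past the efficient level; on those units the gap between marginal cost and willingness to pay runs from 0 up to 43.
DWL = ½ × 43 × 56 = 1204.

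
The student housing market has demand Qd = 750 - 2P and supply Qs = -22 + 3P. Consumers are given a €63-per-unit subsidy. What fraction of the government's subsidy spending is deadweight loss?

Pre-subsidy: 750 - 2P = -22 + 3P gives P* = 154.4, Q* = 441.2.
With the rebate, buyers effectively pay Pb = Ps − 63, where Ps is the price sellers receive.
Demand in terms of Ps becomes Qd = 750 − 2(Ps − 63) = 876 - 2Ps. Setting this equal to supply: 876 - 2Ps = -22 + 3Ps, so Ps = 179.6.
Buyers pay Pb = 179.6 − 63 = 116.6; Q' = -22 + 3·179.6 = 516.8.
ΔCS = ½(441.2 + 516.8)(154.4 − 116.6) = 18106.2; ΔPS = ½(441.2 + 516.8)(179.6 − 154.4) = 12070.8.
Government spending = 63 × 516.8 = 32558.4.
DWL = ½ × 63 × (516.8 − 441.2) = 2381.4; fraction = 2381.4 / 32558.4 = 189/2584.

DWL / government spending = 189/2584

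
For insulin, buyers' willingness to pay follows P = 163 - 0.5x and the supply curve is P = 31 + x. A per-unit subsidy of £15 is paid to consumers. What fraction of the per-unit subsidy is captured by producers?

Pre-subsidy: 163 - 0.5x = 31 + x gives x* = 88 and P* = 119.
With the rebate, buyers effectively pay Pb = Ps − 15, where Ps is the price sellers receive.
On the curves, Pb = 163 - 0.5x and Ps = 31 + x; the wedge Ps − Pb = 15 gives 31 + x − (163 - 0.5x) = 15, so x' = 98.
Then Pb = 163 − 0.5·98 = 114 and Ps = 31 + 1·98 = 129.
Buyers' price falls by P* − Pb = 119 − 114 = 5; sellers' price rises by Ps − P* = 129 − 119 = 10.
So producers capture 10/15 = 2/3 of each unit of subsidy.

Producer share = 2/3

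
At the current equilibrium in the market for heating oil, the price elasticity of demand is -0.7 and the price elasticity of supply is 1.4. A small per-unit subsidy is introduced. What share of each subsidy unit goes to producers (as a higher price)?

Producer share = 1/3

For a small subsidy around the equilibrium, the benefit split depends on the relative slopes, which at a point are proportional to the elasticities.
Buyer share = εs/(εs + |εd|) = 1.4/(1.4 + 0.7) = 2/3; seller share = |εd|/(εs + |εd|) = 1/3.
So producers capture 1/3 of the subsidy.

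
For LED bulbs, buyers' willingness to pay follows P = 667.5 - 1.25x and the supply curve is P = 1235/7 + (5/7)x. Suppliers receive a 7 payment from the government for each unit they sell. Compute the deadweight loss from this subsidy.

Deadweight loss = 686/55

Pre-subsidy: 667.5 - 1.25x = 1235/7 + (5/7)x gives x* = 250 and P* = 355.
With the subsidy, sellers receive Ps = Pb + 7 for each unit, where Pb is the price buyers pay.
On the curves, Pb = 667.5 - 1.25x and Ps = 1235/7 + (5/7)x; the wedge Ps − Pb = 7 gives 1235/7 + (5/7)x − (667.5 - 1.25x) = 7, so x' = 13946/55.
Then Pb = 667.5 − 1.25·(13946/55) = 3856/11 and Ps = 1235/7 + (5/7)·(13946/55) = 3933/11.
The subsidy expands output by 13946/55 − 250 = 196/55 past the efficient level; on those units the gap between marginal cost and willingness to pay runs from 0 up to 7.
DWL = ½ × 7 × 196/55 = 686/55.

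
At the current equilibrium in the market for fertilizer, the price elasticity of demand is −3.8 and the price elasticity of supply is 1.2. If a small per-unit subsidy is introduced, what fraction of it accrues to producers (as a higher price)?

For a small subsidy around the equilibrium, the benefit split depends on the relative slopes, which at a point are proportional to the elasticities.
Buyer share = εs/(εs + |εd|) = 1.2/(1.2 + 3.8) = 0.24; seller share = |εd|/(εs + |εd|) = 0.76.
So producers capture 0.76 of the subsidy.

Producer share = 0.76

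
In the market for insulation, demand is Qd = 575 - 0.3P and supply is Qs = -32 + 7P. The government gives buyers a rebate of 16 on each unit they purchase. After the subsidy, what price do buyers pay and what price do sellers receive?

Buyers pay 4950/73; sellers receive 6118/73

Pre-subsidy: 575 - 0.3P = -32 + 7P gives P* = 6070/73, Q* = 40154/73.
With the rebate, buyers effectively pay Pb = Ps − 16, where Ps is the price sellers receive.
Demand in terms of Ps becomes Qd = 575 − 0.3(Ps − 16) = 579.8 - 0.3Ps. Setting this equal to supply: 579.8 - 0.3Ps = -32 + 7Ps, so Ps = 6118/73.
Buyers pay Pb = 6118/73 − 16 = 4950/73; Q' = -32 + 7·(6118/73) = 40490/73.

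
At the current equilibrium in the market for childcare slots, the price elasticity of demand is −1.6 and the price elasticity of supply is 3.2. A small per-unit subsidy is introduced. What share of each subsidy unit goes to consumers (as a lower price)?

Consumer share = 2/3

For a small subsidy around the equilibrium, the benefit split depends on the relative slopes, which at a point are proportional to the elasticities.
Buyer share = εs/(εs + |εd|) = 3.2/(3.2 + 1.6) = 2/3; seller share = |εd|/(εs + |εd|) = 1/3.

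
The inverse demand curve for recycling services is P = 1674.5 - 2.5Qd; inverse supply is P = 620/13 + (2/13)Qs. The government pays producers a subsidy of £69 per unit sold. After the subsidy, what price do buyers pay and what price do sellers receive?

Pre-subsidy: 1674.5 - 2.5Q = 620/13 + (2/13)Q gives Q* = 613 and P* = 142.
With the subsidy, sellers receive Ps = Pb + 69 for each unit, where Pb is the price buyers pay.
On the curves, Pb = 1674.5 - 2.5Q and Ps = 620/13 + (2/13)Q; the wedge Ps − Pb = 69 gives 620/13 + (2/13)Q − (1674.5 - 2.5Q) = 69, so Q' = 639.
Then Pb = 1674.5 − 2.5·639 = 77 and Ps = 620/13 + (2/13)·639 = 146.

Buyers pay £77; sellers receive £146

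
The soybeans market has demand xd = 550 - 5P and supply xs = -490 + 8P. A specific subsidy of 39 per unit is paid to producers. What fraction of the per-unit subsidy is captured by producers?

Pre-subsidy: 550 - 5P = -490 + 8P gives P* = 80, x* = 150.
With the subsidy, sellers receive Ps = Pb + 39 for each unit, where Pb is the price buyers pay.
Supply in terms of Pb becomes xs = -490 + 8(Pb + 39) = -178 + 8Pb. Setting this equal to demand: 550 - 5Pb = -178 + 8Pb, so Pb = 56.
Sellers receive Ps = 56 + 39 = 95; x' = 550 − 5·56 = 270.
Buyers' price falls by P* − Pb = 80 − 56 = 24; sellers' price rises by Ps − P* = 95 − 80 = 15.
So producers capture 15/39 = 5/13 of each unit of subsidy.

Producer share = 5/13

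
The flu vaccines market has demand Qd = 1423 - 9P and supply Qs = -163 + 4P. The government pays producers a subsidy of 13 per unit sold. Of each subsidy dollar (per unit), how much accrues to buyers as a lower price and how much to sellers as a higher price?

Buyers gain 4 per unit; sellers gain 9 per unit

Pre-subsidy: 1423 - 9P = -163 + 4P gives P* = 122, Q* = 325.
With the subsidy, sellers receive Ps = Pb + 13 for each unit, where Pb is the price buyers pay.
Supply in terms of Pb becomes Qs = -163 + 4(Pb + 13) = -111 + 4Pb. Setting this equal to demand: 1423 - 9Pb = -111 + 4Pb, so Pb = 118.
Sellers receive Ps = 118 + 13 = 131; Q' = 1423 − 9·118 = 361.
Buyers' price falls by P* − Pb = 122 − 118 = 4; sellers' price rises by Ps − P* = 131 − 122 = 9.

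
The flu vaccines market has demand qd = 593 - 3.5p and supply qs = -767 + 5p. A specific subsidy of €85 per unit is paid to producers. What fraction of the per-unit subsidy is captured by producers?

Pre-subsidy: 593 - 3.5p = -767 + 5p gives p* = 160, q* = 33.
With the subsidy, sellers receive ps = pb + 85 for each unit, where pb is the price buyers pay.
Supply in terms of pb becomes qs = -767 + 5(pb + 85) = -342 + 5pb. Setting this equal to demand: 593 - 3.5pb = -342 + 5pb, so pb = 110.
Sellers receive ps = 110 + 85 = 195; q' = 593 − 3.5·110 = 208.
Buyers' price falls by p* − pb = 160 − 110 = 50; sellers' price rises by ps − p* = 195 − 160 = 35.
So producers capture 35/85 = 7/17 of each unit of subsidy.

Producer share = 7/17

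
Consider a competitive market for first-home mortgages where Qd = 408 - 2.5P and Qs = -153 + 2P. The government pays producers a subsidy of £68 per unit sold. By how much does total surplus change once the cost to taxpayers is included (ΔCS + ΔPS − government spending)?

Pre-subsidy: 408 - 2.5P = -153 + 2P gives P* = 374/3, Q* = 289/3.
With the subsidy, sellers receive Ps = Pb + 68 for each unit, where Pb is the price buyers pay.
Supply in terms of Pb becomes Qs = -153 + 2(Pb + 68) = -17 + 2Pb. Setting this equal to demand: 408 - 2.5Pb = -17 + 2Pb, so Pb = 850/9.
Sellers receive Ps = 850/9 + 68 = 1462/9; Q' = 408 − 2.5·(850/9) = 1547/9.
ΔCS = ½(289/3 + 1547/9)(374/3 − 850/9) = 328304/81; ΔPS = ½(289/3 + 1547/9)(1462/9 − 374/3) = 410380/81.
Government spending = 68 × 1547/9 = 105196/9.
Net change = 328304/81 + 410380/81 − 105196/9 = -23120/9. The loss equals the DWL triangle ½·68·680/9.

Net change in total surplus = -23120/9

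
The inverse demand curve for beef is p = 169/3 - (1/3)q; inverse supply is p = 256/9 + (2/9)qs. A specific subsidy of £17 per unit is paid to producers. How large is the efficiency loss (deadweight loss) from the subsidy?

Deadweight loss = £260.1

Pre-subsidy: 169/3 - (1/3)q = 256/9 + (2/9)q gives q* = 50.2 and p* = 39.6.
With the subsidy, sellers receive ps = pb + 17 for each unit, where pb is the price buyers pay.
On the curves, pb = 169/3 - (1/3)q and ps = 256/9 + (2/9)q; the wedge ps − pb = 17 gives 256/9 + (2/9)q − (169/3 - (1/3)q) = 17, so q' = 80.8.
Then pb = 169/3 − (1/3)·80.8 = 29.4 and ps = 256/9 + (2/9)·80.8 = 46.4.
The subsidy expands output by 80.8 − 50.2 = 30.6 past the efficient level; on those units the gap between marginal cost and willingness to pay runs from 0 up to 17.
DWL = ½ × 17 × 30.6 = 260.1.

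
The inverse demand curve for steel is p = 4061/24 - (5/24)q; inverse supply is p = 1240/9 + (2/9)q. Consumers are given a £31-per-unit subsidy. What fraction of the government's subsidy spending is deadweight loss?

Pre-subsidy: 4061/24 - (5/24)q = 1240/9 + (2/9)q gives q* = 73 and p* = 154.
With the rebate, buyers effectively pay pb = ps − 31, where ps is the price sellers receive.
On the curves, pb = 4061/24 - (5/24)q and ps = 1240/9 + (2/9)q; the wedge ps − pb = 31 gives 1240/9 + (2/9)q − (4061/24 - (5/24)q) = 31, so q' = 145.
Then pb = 4061/24 − (5/24)·145 = 139 and ps = 1240/9 + (2/9)·145 = 170.
ΔCS = ½(73 + 145)(154 − 139) = 1635; ΔPS = ½(73 + 145)(170 − 154) = 1744.
Government spending = 31 × 145 = 4495.
DWL = ½ × 31 × (145 − 73) = 1116; fraction = 1116 / 4495 = 36/145.

DWL / government spending = 36/145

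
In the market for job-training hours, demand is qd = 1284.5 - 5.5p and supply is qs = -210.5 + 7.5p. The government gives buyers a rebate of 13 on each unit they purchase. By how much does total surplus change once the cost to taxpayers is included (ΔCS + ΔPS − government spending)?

Pre-subsidy: 1284.5 - 5.5p = -210.5 + 7.5p gives p* = 115, q* = 652.
With the rebate, buyers effectively pay pb = ps − 13, where ps is the price sellers receive.
Demand in terms of ps becomes qd = 1284.5 − 5.5(ps − 13) = 1356 - 5.5ps. Setting this equal to supply: 1356 - 5.5ps = -210.5 + 7.5ps, so ps = 120.5.
Buyers pay pb = 120.5 − 13 = 107.5; q' = -210.5 + 7.5·120.5 = 693.25.
ΔCS = ½(652 + 693.25)(115 − 107.5) = 5044.6875; ΔPS = ½(652 + 693.25)(120.5 − 115) = 3699.4375.
Government spending = 13 × 693.25 = 9012.25.
Net change = 5044.6875 + 3699.4375 − 9012.25 = -268.125. The loss equals the DWL triangle ½·13·41.25.

Net change in total surplus = -268.125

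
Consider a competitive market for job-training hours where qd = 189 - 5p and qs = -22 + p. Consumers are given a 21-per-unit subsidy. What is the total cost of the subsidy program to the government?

Pre-subsidy: 189 - 5p = -22 + p gives p* = 211/6, q* = 79/6.
With the rebate, buyers effectively pay pb = ps − 21, where ps is the price sellers receive.
Demand in terms of ps becomes qd = 189 − 5(ps − 21) = 294 - 5ps. Setting this equal to supply: 294 - 5ps = -22 + ps, so ps = 158/3.
Buyers pay pb = 158/3 − 21 = 95/3; q' = -22 + 1·(158/3) = 92/3.
Government outlay = subsidy × quantity = 21 × 92/3 = 644.

Government cost = 644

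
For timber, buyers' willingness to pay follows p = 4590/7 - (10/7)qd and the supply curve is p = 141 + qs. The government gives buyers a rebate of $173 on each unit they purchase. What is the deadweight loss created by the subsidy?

Deadweight loss = 209503/34

Pre-subsidy: 4590/7 - (10/7)q = 141 + q gives q* = 3603/17 and p* = 6000/17.
With the rebate, buyers effectively pay pb = ps − 173, where ps is the price sellers receive.
On the curves, pb = 4590/7 - (10/7)q and ps = 141 + q; the wedge ps − pb = 173 gives 141 + q − (4590/7 - (10/7)q) = 173, so q' = 4814/17.
Then pb = 4590/7 − (10/7)·(4814/17) = 4270/17 and ps = 141 + 1·(4814/17) = 7211/17.
The subsidy expands output by 4814/17 − 3603/17 = 1211/17 past the efficient level; on those units the gap between marginal cost and willingness to pay runs from 0 up to 173.
DWL = ½ × 173 × 1211/17 = 209503/34.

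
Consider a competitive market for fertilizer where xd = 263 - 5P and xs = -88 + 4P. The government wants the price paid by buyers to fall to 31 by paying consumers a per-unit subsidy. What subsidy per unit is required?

Required subsidy s = 18 per unit

At a buyer price of 31, quantity demanded is 263 − 5·31 = 108.
Sellers supply 108 only when they receive Ps with -88 + 4·Ps = 108, i.e. Ps = 49.
s = Ps − Pb = 49 − 31 = 18.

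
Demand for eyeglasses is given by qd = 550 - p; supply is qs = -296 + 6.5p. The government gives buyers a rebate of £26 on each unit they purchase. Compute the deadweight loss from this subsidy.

Deadweight loss = 4394/15

Pre-subsidy: 550 - p = -296 + 6.5p gives p* = 112.8, q* = 437.2.
With the rebate, buyers effectively pay pb = ps − 26, where ps is the price sellers receive.
Demand in terms of ps becomes qd = 550 − 1(ps − 26) = 576 - ps. Setting this equal to supply: 576 - ps = -296 + 6.5ps, so ps = 1744/15.
Buyers pay pb = 1744/15 − 26 = 1354/15; q' = -296 + 6.5·(1744/15) = 6896/15.
The subsidy expands output by 6896/15 − 437.2 = 338/15 past the efficient level; on those units the gap between marginal cost and willingness to pay runs from 0 up to 26.
DWL = ½ × 26 × 338/15 = 4394/15.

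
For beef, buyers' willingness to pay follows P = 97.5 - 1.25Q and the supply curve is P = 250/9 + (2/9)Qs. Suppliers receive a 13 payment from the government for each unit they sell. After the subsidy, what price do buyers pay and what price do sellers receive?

Buyers pay 1445/53; sellers receive 2134/53

Pre-subsidy: 97.5 - 1.25Q = 250/9 + (2/9)Q gives Q* = 2510/53 and P* = 2030/53.
With the subsidy, sellers receive Ps = Pb + 13 for each unit, where Pb is the price buyers pay.
On the curves, Pb = 97.5 - 1.25Q and Ps = 250/9 + (2/9)Q; the wedge Ps − Pb = 13 gives 250/9 + (2/9)Q − (97.5 - 1.25Q) = 13, so Q' = 2978/53.
Then Pb = 97.5 − 1.25·(2978/53) = 1445/53 and Ps = 250/9 + (2/9)·(2978/53) = 2134/53.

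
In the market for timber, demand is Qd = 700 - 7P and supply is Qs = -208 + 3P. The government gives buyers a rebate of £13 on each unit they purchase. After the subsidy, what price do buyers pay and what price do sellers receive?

Pre-subsidy: 700 - 7P = -208 + 3P gives P* = 90.8, Q* = 64.4.
With the rebate, buyers effectively pay Pb = Ps − 13, where Ps is the price sellers receive.
Demand in terms of Ps becomes Qd = 700 − 7(Ps − 13) = 791 - 7Ps. Setting this equal to supply: 791 - 7Ps = -208 + 3Ps, so Ps = 99.9.
Buyers pay Pb = 99.9 − 13 = 86.9; Q' = -208 + 3·99.9 = 91.7.

Buyers pay £86.9; sellers receive £99.9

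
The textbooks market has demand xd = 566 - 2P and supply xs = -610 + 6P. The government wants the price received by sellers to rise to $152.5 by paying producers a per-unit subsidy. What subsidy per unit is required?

At a seller price of 152.5, quantity supplied is -610 + 6·152.5 = 305.
Buyers absorb 305 only when they pay Pb with 566 − 2·Pb = 305, i.e. Pb = 130.5.
s = Ps − Pb = 152.5 − 130.5 = 22.

Required subsidy s = $22 per unit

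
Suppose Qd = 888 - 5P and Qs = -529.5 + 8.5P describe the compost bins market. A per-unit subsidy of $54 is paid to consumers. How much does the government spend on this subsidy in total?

Pre-subsidy: 888 - 5P = -529.5 + 8.5P gives P* = 105, Q* = 363.
With the rebate, buyers effectively pay Pb = Ps − 54, where Ps is the price sellers receive.
Demand in terms of Ps becomes Qd = 888 − 5(Ps − 54) = 1158 - 5Ps. Setting this equal to supply: 1158 - 5Ps = -529.5 + 8.5Ps, so Ps = 125.
Buyers pay Pb = 125 − 54 = 71; Q' = -529.5 + 8.5·125 = 533.
Government outlay = subsidy × quantity = 54 × 533 = 28782.

Government cost = $28782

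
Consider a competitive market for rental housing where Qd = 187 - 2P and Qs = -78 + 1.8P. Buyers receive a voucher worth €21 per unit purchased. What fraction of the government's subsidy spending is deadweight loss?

DWL / government spending = 9/61

Pre-subsidy: 187 - 2P = -78 + 1.8P gives P* = 1325/19, Q* = 903/19.
With the rebate, buyers effectively pay Pb = Ps − 21, where Ps is the price sellers receive.
Demand in terms of Ps becomes Qd = 187 − 2(Ps − 21) = 229 - 2Ps. Setting this equal to supply: 229 - 2Ps = -78 + 1.8Ps, so Ps = 1535/19.
Buyers pay Pb = 1535/19 − 21 = 1136/19; Q' = -78 + 1.8·(1535/19) = 1281/19.
ΔCS = ½(903/19 + 1281/19)(1325/19 − 1136/19) = 206388/361; ΔPS = ½(903/19 + 1281/19)(1535/19 − 1325/19) = 229320/361.
Government spending = 21 × 1281/19 = 26901/19.
DWL = ½ × 21 × (1281/19 − 903/19) = 3969/19; fraction = (3969/19) / (26901/19) = 9/61.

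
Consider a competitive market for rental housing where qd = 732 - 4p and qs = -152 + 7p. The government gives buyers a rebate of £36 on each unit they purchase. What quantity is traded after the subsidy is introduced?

Pre-subsidy: 732 - 4p = -152 + 7p gives p* = 884/11, q* = 4516/11.
With the rebate, buyers effectively pay pb = ps − 36, where ps is the price sellers receive.
Demand in terms of ps becomes qd = 732 − 4(ps − 36) = 876 - 4ps. Setting this equal to supply: 876 - 4ps = -152 + 7ps, so ps = 1028/11.
Buyers pay pb = 1028/11 − 36 = 632/11; q' = -152 + 7·(1028/11) = 5524/11.

q' = 5524/11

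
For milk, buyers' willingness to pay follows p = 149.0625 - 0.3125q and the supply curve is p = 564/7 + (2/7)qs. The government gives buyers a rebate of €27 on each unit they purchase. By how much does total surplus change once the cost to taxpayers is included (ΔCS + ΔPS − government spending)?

Pre-subsidy: 149.0625 - 0.3125q = 564/7 + (2/7)q gives q* = 7671/67 and p* = 7590/67.
With the rebate, buyers effectively pay pb = ps − 27, where ps is the price sellers receive.
On the curves, pb = 149.0625 - 0.3125q and ps = 564/7 + (2/7)q; the wedge ps − pb = 27 gives 564/7 + (2/7)q − (149.0625 - 0.3125q) = 27, so q' = 10695/67.
Then pb = 149.0625 − 0.3125·(10695/67) = 6645/67 and ps = 564/7 + (2/7)·(10695/67) = 8454/67.
ΔCS = ½(7671/67 + 10695/67)(7590/67 − 6645/67) = 8677935/4489; ΔPS = ½(7671/67 + 10695/67)(8454/67 − 7590/67) = 7934112/4489.
Government spending = 27 × 10695/67 = 288765/67.
Net change = 8677935/4489 + 7934112/4489 − 288765/67 = -40824/67. The loss equals the DWL triangle ½·27·3024/67.

Net change in total surplus = -40824/67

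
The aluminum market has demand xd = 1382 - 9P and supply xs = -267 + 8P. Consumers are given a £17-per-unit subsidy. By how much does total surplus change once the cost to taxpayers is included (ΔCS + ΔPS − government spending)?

Net change in total surplus = -£612

Pre-subsidy: 1382 - 9P = -267 + 8P gives P* = 97, x* = 509.
With the rebate, buyers effectively pay Pb = Ps − 17, where Ps is the price sellers receive.
Demand in terms of Ps becomes xd = 1382 − 9(Ps − 17) = 1535 - 9Ps. Setting this equal to supply: 1535 - 9Ps = -267 + 8Ps, so Ps = 106.
Buyers pay Pb = 106 − 17 = 89; x' = -267 + 8·106 = 581.
ΔCS = ½(509 + 581)(97 − 89) = 4360; ΔPS = ½(509 + 581)(106 − 97) = 4905.
Government spending = 17 × 581 = 9877.
Net change = 4360 + 4905 − 9877 = -612. The loss equals the DWL triangle ½·17·72.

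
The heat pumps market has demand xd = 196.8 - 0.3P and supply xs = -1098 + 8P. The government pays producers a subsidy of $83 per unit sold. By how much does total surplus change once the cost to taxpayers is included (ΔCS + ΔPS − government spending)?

Net change in total surplus = -$996

Pre-subsidy: 196.8 - 0.3P = -1098 + 8P gives P* = 156, x* = 150.
With the subsidy, sellers receive Ps = Pb + 83 for each unit, where Pb is the price buyers pay.
Supply in terms of Pb becomes xs = -1098 + 8(Pb + 83) = -434 + 8Pb. Setting this equal to demand: 196.8 - 0.3Pb = -434 + 8Pb, so Pb = 76.
Sellers receive Ps = 76 + 83 = 159; x' = 196.8 − 0.3·76 = 174.
ΔCS = ½(150 + 174)(156 − 76) = 12960; ΔPS = ½(150 + 174)(159 − 156) = 486.
Government spending = 83 × 174 = 14442.
Net change = 12960 + 486 − 14442 = -996. The loss equals the DWL triangle ½·83·24.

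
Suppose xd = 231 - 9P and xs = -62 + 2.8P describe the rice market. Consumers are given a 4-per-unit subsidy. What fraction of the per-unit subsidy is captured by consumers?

Consumer share = 14/59

Pre-subsidy: 231 - 9P = -62 + 2.8P gives P* = 1465/59, x* = 444/59.
With the rebate, buyers effectively pay Pb = Ps − 4, where Ps is the price sellers receive.
Demand in terms of Ps becomes xd = 231 − 9(Ps − 4) = 267 - 9Ps. Setting this equal to supply: 267 - 9Ps = -62 + 2.8Ps, so Ps = 1645/59.
Buyers pay Pb = 1645/59 − 4 = 1409/59; x' = -62 + 2.8·(1645/59) = 948/59.
Buyers' price falls by P* − Pb = 1465/59 − 1409/59 = 56/59; sellers' price rises by Ps − P* = 1645/59 − 1465/59 = 180/59.
So consumers capture (56/59)/4 = 14/59 of each unit of subsidy.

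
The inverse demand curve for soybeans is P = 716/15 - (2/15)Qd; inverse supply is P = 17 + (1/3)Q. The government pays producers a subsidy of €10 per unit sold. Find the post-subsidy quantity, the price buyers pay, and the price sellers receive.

Q' = 611/7; buyers pay 758/21; sellers receive 968/21

Pre-subsidy: 716/15 - (2/15)Q = 17 + (1/3)Q gives Q* = 461/7 and P* = 818/21.
With the subsidy, sellers receive Ps = Pb + 10 for each unit, where Pb is the price buyers pay.
On the curves, Pb = 716/15 - (2/15)Q and Ps = 17 + (1/3)Q; the wedge Ps − Pb = 10 gives 17 + (1/3)Q − (716/15 - (2/15)Q) = 10, so Q' = 611/7.
Then Pb = 716/15 − (2/15)·(611/7) = 758/21 and Ps = 17 + (1/3)·(611/7) = 968/21.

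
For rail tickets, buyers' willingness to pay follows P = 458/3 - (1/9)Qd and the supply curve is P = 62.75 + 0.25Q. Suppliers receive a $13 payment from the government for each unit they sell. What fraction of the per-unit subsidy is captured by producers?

Producer share = 9/13

Pre-subsidy: 458/3 - (1/9)Q = 62.75 + 0.25Q gives Q* = 249 and P* = 125.
With the subsidy, sellers receive Ps = Pb + 13 for each unit, where Pb is the price buyers pay.
On the curves, Pb = 458/3 - (1/9)Q and Ps = 62.75 + 0.25Q; the wedge Ps − Pb = 13 gives 62.75 + 0.25Q − (458/3 - (1/9)Q) = 13, so Q' = 285.
Then Pb = 458/3 − (1/9)·285 = 121 and Ps = 62.75 + 0.25·285 = 134.
Buyers' price falls by P* − Pb = 125 − 121 = 4; sellers' price rises by Ps − P* = 134 − 125 = 9.
So producers capture 9/13 = 9/13 of each unit of subsidy.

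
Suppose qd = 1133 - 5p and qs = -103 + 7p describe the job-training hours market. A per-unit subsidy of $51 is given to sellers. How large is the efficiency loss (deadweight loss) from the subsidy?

Pre-subsidy: 1133 - 5p = -103 + 7p gives p* = 103, q* = 618.
With the subsidy, sellers receive ps = pb + 51 for each unit, where pb is the price buyers pay.
Supply in terms of pb becomes qs = -103 + 7(pb + 51) = 254 + 7pb. Setting this equal to demand: 1133 - 5pb = 254 + 7pb, so pb = 73.25.
Sellers receive ps = 73.25 + 51 = 124.25; q' = 1133 − 5·73.25 = 766.75.
The subsidy expands output by 766.75 − 618 = 148.75 past the efficient level; on those units the gap between marginal cost and willingness to pay runs from 0 up to 51.
DWL = ½ × 51 × 148.75 = 3793.125.

Deadweight loss = $3793.125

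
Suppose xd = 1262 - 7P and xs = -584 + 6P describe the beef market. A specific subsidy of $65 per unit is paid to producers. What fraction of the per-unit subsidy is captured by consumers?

Pre-subsidy: 1262 - 7P = -584 + 6P gives P* = 142, x* = 268.
With the subsidy, sellers receive Ps = Pb + 65 for each unit, where Pb is the price buyers pay.
Supply in terms of Pb becomes xs = -584 + 6(Pb + 65) = -194 + 6Pb. Setting this equal to demand: 1262 - 7Pb = -194 + 6Pb, so Pb = 112.
Sellers receive Ps = 112 + 65 = 177; x' = 1262 − 7·112 = 478.
Buyers' price falls by P* − Pb = 142 − 112 = 30; sellers' price rises by Ps − P* = 177 − 142 = 35.
So consumers capture 30/65 = 6/13 of each unit of subsidy.

Consumer share = 6/13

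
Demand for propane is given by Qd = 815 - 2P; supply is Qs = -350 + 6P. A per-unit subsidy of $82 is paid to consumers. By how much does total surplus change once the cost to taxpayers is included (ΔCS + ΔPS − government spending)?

Pre-subsidy: 815 - 2P = -350 + 6P gives P* = 145.625, Q* = 523.75.
With the rebate, buyers effectively pay Pb = Ps − 82, where Ps is the price sellers receive.
Demand in terms of Ps becomes Qd = 815 − 2(Ps − 82) = 979 - 2Ps. Setting this equal to supply: 979 - 2Ps = -350 + 6Ps, so Ps = 166.125.
Buyers pay Pb = 166.125 − 82 = 84.125; Q' = -350 + 6·166.125 = 646.75.
ΔCS = ½(523.75 + 646.75)(145.625 − 84.125) = 35992.875; ΔPS = ½(523.75 + 646.75)(166.125 − 145.625) = 11997.625.
Government spending = 82 × 646.75 = 53033.5.
Net change = 35992.875 + 11997.625 − 53033.5 = -5043. The loss equals the DWL triangle ½·82·123.

Net change in total surplus = -$5043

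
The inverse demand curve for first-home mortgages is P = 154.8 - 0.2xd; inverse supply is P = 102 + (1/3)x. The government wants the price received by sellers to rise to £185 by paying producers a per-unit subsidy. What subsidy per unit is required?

At a seller price of 185, quantity supplied is -306 + 3·185 = 249.
Buyers absorb 249 only when they pay Pb = 154.8 − 0.2·249 = 105.
s = Ps − Pb = 185 − 105 = 80.

Required subsidy s = £80 per unit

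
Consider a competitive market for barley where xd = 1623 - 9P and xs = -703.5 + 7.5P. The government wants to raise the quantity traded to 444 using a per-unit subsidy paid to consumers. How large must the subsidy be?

At x = 444, invert demand for the buyer price: Pb = (1623 − 444)/9 = 131; invert supply for the seller price: Ps = (444 − (-703.5))/7.5 = 153.
The subsidy must fill the gap: s = Ps − Pb = 153 − 131 = 22.

Required subsidy s = 22 per unit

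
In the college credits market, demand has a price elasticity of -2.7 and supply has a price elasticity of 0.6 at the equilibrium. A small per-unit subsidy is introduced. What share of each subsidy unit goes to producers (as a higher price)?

Producer share = 9/11

For a small subsidy around the equilibrium, the benefit split depends on the relative slopes, which at a point are proportional to the elasticities.
Buyer share = εs/(εs + |εd|) = 0.6/(0.6 + 2.7) = 2/11; seller share = |εd|/(εs + |εd|) = 9/11.
So producers capture 9/11 of the subsidy.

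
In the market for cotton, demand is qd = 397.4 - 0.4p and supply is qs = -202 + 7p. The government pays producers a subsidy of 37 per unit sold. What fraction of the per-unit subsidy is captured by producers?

Pre-subsidy: 397.4 - 0.4p = -202 + 7p gives p* = 81, q* = 365.
With the subsidy, sellers receive ps = pb + 37 for each unit, where pb is the price buyers pay.
Supply in terms of pb becomes qs = -202 + 7(pb + 37) = 57 + 7pb. Setting this equal to demand: 397.4 - 0.4pb = 57 + 7pb, so pb = 46.
Sellers receive ps = 46 + 37 = 83; q' = 397.4 − 0.4·46 = 379.
Buyers' price falls by p* − pb = 81 − 46 = 35; sellers' price rises by ps − p* = 83 − 81 = 2.
So producers capture 2/37 = 2/37 of each unit of subsidy.

Producer share = 2/37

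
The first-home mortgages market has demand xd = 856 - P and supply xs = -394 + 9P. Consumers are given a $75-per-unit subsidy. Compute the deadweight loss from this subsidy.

Deadweight loss = $2531.25

Pre-subsidy: 856 - P = -394 + 9P gives P* = 125, x* = 731.
With the rebate, buyers effectively pay Pb = Ps − 75, where Ps is the price sellers receive.
Demand in terms of Ps becomes xd = 856 − 1(Ps − 75) = 931 - Ps. Setting this equal to supply: 931 - Ps = -394 + 9Ps, so Ps = 132.5.
Buyers pay Pb = 132.5 − 75 = 57.5; x' = -394 + 9·132.5 = 798.5.
The subsidy expands output by 798.5 − 731 = 67.5 past the efficient level; on those units the gap between marginal cost and willingness to pay runs from 0 up to 75.
DWL = ½ × 75 × 67.5 = 2531.25.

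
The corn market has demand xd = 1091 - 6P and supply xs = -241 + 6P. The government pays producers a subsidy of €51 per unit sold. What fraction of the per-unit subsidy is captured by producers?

Pre-subsidy: 1091 - 6P = -241 + 6P gives P* = 111, x* = 425.
With the subsidy, sellers receive Ps = Pb + 51 for each unit, where Pb is the price buyers pay.
Supply in terms of Pb becomes xs = -241 + 6(Pb + 51) = 65 + 6Pb. Setting this equal to demand: 1091 - 6Pb = 65 + 6Pb, so Pb = 85.5.
Sellers receive Ps = 85.5 + 51 = 136.5; x' = 1091 − 6·85.5 = 578.
Buyers' price falls by P* − Pb = 111 − 85.5 = 25.5; sellers' price rises by Ps − P* = 136.5 − 111 = 25.5.
So producers capture 25.5/51 = 0.5 of each unit of subsidy.

Producer share = 0.5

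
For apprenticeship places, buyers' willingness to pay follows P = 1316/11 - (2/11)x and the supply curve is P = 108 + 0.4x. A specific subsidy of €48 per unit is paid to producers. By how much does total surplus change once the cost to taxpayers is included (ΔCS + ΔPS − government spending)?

Net change in total surplus = -€1980

Pre-subsidy: 1316/11 - (2/11)x = 108 + 0.4x gives x* = 20 and P* = 116.
With the subsidy, sellers receive Ps = Pb + 48 for each unit, where Pb is the price buyers pay.
On the curves, Pb = 1316/11 - (2/11)x and Ps = 108 + 0.4x; the wedge Ps − Pb = 48 gives 108 + 0.4x − (1316/11 - (2/11)x) = 48, so x' = 102.5.
Then Pb = 1316/11 − (2/11)·102.5 = 101 and Ps = 108 + 0.4·102.5 = 149.
ΔCS = ½(20 + 102.5)(116 − 101) = 918.75; ΔPS = ½(20 + 102.5)(149 − 116) = 2021.25.
Government spending = 48 × 102.5 = 4920.
Net change = 918.75 + 2021.25 − 4920 = -1980. The loss equals the DWL triangle ½·48·82.5.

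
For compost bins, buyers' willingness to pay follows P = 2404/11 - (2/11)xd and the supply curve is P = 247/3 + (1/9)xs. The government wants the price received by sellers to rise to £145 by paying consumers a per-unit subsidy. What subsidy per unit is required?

At a seller price of 145, quantity supplied is -741 + 9·145 = 564.
Buyers absorb 564 only when they pay Pb = 2404/11 − (2/11)·564 = 116.
s = Ps − Pb = 145 − 116 = 29.

Required subsidy s = £29 per unit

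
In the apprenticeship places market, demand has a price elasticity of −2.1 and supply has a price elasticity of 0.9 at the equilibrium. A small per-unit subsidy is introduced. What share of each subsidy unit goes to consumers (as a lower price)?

Consumer share = 0.3

For a small subsidy around the equilibrium, the benefit split depends on the relative slopes, which at a point are proportional to the elasticities.
Buyer share = εs/(εs + |εd|) = 0.9/(0.9 + 2.1) = 0.3; seller share = |εd|/(εs + |εd|) = 0.7.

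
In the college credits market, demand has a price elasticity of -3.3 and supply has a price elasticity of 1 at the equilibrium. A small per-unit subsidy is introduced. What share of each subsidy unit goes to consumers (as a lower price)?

Consumer share = 10/43

For a small subsidy around the equilibrium, the benefit split depends on the relative slopes, which at a point are proportional to the elasticities.
Buyer share = εs/(εs + |εd|) = 1/(1 + 3.3) = 10/43; seller share = |εd|/(εs + |εd|) = 33/43.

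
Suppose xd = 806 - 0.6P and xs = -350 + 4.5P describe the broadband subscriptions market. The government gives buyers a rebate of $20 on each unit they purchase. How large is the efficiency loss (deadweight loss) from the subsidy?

Pre-subsidy: 806 - 0.6P = -350 + 4.5P gives P* = 680/3, x* = 670.
With the rebate, buyers effectively pay Pb = Ps − 20, where Ps is the price sellers receive.
Demand in terms of Ps becomes xd = 806 − 0.6(Ps − 20) = 818 - 0.6Ps. Setting this equal to supply: 818 - 0.6Ps = -350 + 4.5Ps, so Ps = 11680/51.
Buyers pay Pb = 11680/51 − 20 = 10660/51; x' = -350 + 4.5·(11680/51) = 11570/17.
The subsidy expands output by 11570/17 − 670 = 180/17 past the efficient level; on those units the gap between marginal cost and willingness to pay runs from 0 up to 20.
DWL = ½ × 20 × 180/17 = 1800/17.

Deadweight loss = 1800/17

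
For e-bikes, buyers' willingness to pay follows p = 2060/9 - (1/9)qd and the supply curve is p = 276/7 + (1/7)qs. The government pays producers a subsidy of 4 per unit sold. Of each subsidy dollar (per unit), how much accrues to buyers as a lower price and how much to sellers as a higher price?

Buyers gain 1.75 per unit; sellers gain 2.25 per unit

Pre-subsidy: 2060/9 - (1/9)q = 276/7 + (1/7)q gives q* = 746 and p* = 146.
With the subsidy, sellers receive ps = pb + 4 for each unit, where pb is the price buyers pay.
On the curves, pb = 2060/9 - (1/9)q and ps = 276/7 + (1/7)q; the wedge ps − pb = 4 gives 276/7 + (1/7)q − (2060/9 - (1/9)q) = 4, so q' = 761.75.
Then pb = 2060/9 − (1/9)·761.75 = 144.25 and ps = 276/7 + (1/7)·761.75 = 148.25.
Buyers' price falls by p* − pb = 146 − 144.25 = 1.75; sellers' price rises by ps − p* = 148.25 − 146 = 2.25.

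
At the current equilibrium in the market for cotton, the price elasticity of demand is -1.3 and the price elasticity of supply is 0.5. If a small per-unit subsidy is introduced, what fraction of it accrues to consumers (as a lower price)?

Consumer share = 5/18

For a small subsidy around the equilibrium, the benefit split depends on the relative slopes, which at a point are proportional to the elasticities.
Buyer share = εs/(εs + |εd|) = 0.5/(0.5 + 1.3) = 5/18; seller share = |εd|/(εs + |εd|) = 13/18.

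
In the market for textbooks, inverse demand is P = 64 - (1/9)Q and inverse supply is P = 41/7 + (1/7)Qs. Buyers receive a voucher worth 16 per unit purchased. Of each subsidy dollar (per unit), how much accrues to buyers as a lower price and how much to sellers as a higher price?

Buyers gain 7 per unit; sellers gain 9 per unit

Pre-subsidy: 64 - (1/9)Q = 41/7 + (1/7)Q gives Q* = 228.9375 and P* = 38.5625.
With the rebate, buyers effectively pay Pb = Ps − 16, where Ps is the price sellers receive.
On the curves, Pb = 64 - (1/9)Q and Ps = 41/7 + (1/7)Q; the wedge Ps − Pb = 16 gives 41/7 + (1/7)Q − (64 - (1/9)Q) = 16, so Q' = 291.9375.
Then Pb = 64 − (1/9)·291.9375 = 31.5625 and Ps = 41/7 + (1/7)·291.9375 = 47.5625.
Buyers' price falls by P* − Pb = 38.5625 − 31.5625 = 7; sellers' price rises by Ps − P* = 47.5625 − 38.5625 = 9.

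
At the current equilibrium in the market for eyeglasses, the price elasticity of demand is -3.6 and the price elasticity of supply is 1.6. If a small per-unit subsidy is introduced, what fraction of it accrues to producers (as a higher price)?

Producer share = 9/13

For a small subsidy around the equilibrium, the benefit split depends on the relative slopes, which at a point are proportional to the elasticities.
Buyer share = εs/(εs + |εd|) = 1.6/(1.6 + 3.6) = 4/13; seller share = |εd|/(εs + |εd|) = 9/13.
So producers capture 9/13 of the subsidy.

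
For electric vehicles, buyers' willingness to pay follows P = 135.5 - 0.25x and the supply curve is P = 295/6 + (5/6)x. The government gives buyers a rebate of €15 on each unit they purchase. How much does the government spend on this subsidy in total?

Pre-subsidy: 135.5 - 0.25x = 295/6 + (5/6)x gives x* = 1036/13 and P* = 3005/26.
With the rebate, buyers effectively pay Pb = Ps − 15, where Ps is the price sellers receive.
On the curves, Pb = 135.5 - 0.25x and Ps = 295/6 + (5/6)x; the wedge Ps − Pb = 15 gives 295/6 + (5/6)x − (135.5 - 0.25x) = 15, so x' = 1216/13.
Then Pb = 135.5 − 0.25·(1216/13) = 2915/26 and Ps = 295/6 + (5/6)·(1216/13) = 3305/26.
Government outlay = subsidy × quantity = 15 × 1216/13 = 18240/13.

Government cost = 18240/13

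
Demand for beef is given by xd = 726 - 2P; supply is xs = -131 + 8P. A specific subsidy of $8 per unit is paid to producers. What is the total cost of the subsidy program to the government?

Pre-subsidy: 726 - 2P = -131 + 8P gives P* = 85.7, x* = 554.6.
With the subsidy, sellers receive Ps = Pb + 8 for each unit, where Pb is the price buyers pay.
Supply in terms of Pb becomes xs = -131 + 8(Pb + 8) = -67 + 8Pb. Setting this equal to demand: 726 - 2Pb = -67 + 8Pb, so Pb = 79.3.
Sellers receive Ps = 79.3 + 8 = 87.3; x' = 726 − 2·79.3 = 567.4.
Government outlay = subsidy × quantity = 8 × 567.4 = 4539.2.

Government cost = $4539.2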